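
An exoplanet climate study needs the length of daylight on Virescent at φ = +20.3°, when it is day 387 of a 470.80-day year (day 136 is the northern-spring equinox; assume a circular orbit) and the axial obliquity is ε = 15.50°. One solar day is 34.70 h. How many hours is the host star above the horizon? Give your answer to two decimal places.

17.12 h

Solar longitude: λ_s = 360° × (387 − 136)/470.80 = 191.929°.
sin δ = sin 15.50° × sin 191.929° = -0.05524, so δ = -3.166°.
cos H₀ = −tan φ · tan δ = −tan(+20.3°) × tan(-3.166°) = 0.0205, so H₀ = 1.5503 rad = 88.83°.
Daylight = 2H₀/(2π) × 34.70 h = (1.5503/π) × 34.70 = 17.12 h.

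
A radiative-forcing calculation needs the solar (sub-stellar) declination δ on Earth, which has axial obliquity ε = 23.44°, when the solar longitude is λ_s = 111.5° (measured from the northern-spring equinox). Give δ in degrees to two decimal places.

sin δ = sin ε · sin λ_s = sin 23.44° × sin 111.5° = 0.370109.
δ = arcsin(0.370109) = +21.72°.

δ = +21.72°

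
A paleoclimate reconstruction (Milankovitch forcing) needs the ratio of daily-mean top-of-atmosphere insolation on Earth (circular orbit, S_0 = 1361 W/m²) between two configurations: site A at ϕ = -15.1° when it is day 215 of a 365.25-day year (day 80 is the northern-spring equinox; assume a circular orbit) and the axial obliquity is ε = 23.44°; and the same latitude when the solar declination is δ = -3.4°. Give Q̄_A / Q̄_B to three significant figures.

— Configuration A (ϕ=-15.1°):
Solar longitude: L_s = 360° × (215 − 80)/365.25 = 133.060°.
sin δ = sin 23.44° × sin 133.060° = 0.29064, so δ = +16.896°.
cos h₀ = −tan(-15.1°) tan(+16.896°) = 0.0820, h₀ = 1.4887 rad.
Bracket: h₀ sin ϕ sin δ + cos ϕ cos δ sin h₀ = 1.4887×-0.26050×0.29064 + 0.96547×0.95683×0.99664 = -0.112712 + 0.920687 = 0.807975.
Q̄ = (S_0/π) × [bracket] = (1361/π) × 0.807975 = 350.03 W/m².
— Configuration B (ϕ=-15.1°):
cos h₀ = −tan(-15.1°) tan(-3.400°) = -0.0160, h₀ = 1.5868 rad.
Bracket: h₀ sin ϕ sin δ + cos ϕ cos δ sin h₀ = 1.5868×-0.26050×-0.05931 + 0.96547×0.99824×0.99987 = 0.024516 + 0.963645 = 0.988161.
Q̄ = (S_0/π) × [bracket] = (1361/π) × 0.988161 = 428.09 W/m².
Ratio Q̄_A / Q̄_B = 350.03 / 428.09 = 0.8177.

Q̄_A / Q̄_B ≈ 0.818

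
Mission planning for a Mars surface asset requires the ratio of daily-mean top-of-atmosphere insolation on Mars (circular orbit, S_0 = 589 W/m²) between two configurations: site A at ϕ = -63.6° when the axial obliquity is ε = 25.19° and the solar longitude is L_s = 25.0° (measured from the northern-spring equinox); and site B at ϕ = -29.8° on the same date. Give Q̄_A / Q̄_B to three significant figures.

— Configuration A (ϕ=-63.6°):
Solar declination: sin δ = sin ε · sin L_s = sin 25.19° × sin 25.0° = 0.17988, so δ = +10.362°.
cos h₀ = −tan(-63.6°) tan(+10.362°) = 0.3684, h₀ = 1.1935 rad.
Bracket: h₀ sin ϕ sin δ + cos ϕ cos δ sin h₀ = 1.1935×-0.89571×0.17988 + 0.44464×0.98369×0.92968 = -0.192297 + 0.406631 = 0.214334.
Q̄ = (S_0/π) × [bracket] = (589/π) × 0.214334 = 40.184 W/m².
— Configuration B (ϕ=-29.8°):
cos h₀ = −tan(-29.8°) tan(+10.362°) = 0.1047, h₀ = 1.4659 rad.
Bracket: h₀ sin ϕ sin δ + cos ϕ cos δ sin h₀ = 1.4659×-0.49697×0.17988 + 0.86777×0.98369×0.99450 = -0.131044 + 0.848922 = 0.717878.
Q̄ = (S_0/π) × [bracket] = (589/π) × 0.717878 = 134.59 W/m².
Ratio Q̄_A / Q̄_B = 40.184 / 134.59 = 0.2986.

Q̄_A / Q̄_B ≈ 0.299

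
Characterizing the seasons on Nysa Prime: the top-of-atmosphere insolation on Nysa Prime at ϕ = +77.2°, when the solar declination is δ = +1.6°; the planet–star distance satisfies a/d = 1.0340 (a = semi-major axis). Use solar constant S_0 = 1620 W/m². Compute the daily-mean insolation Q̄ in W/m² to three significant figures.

Q̄ ≈ 147 W/m²

cos h₀ = −tan(+77.2°) tan(+1.600°) = -0.1229, h₀ = 1.6941 rad.
Bracket: h₀ sin ϕ sin δ + cos ϕ cos δ sin h₀ = 1.6941×0.97515×0.02792 + 0.22155×0.99961×0.99241 = 0.046124 + 0.219783 = 0.265907.
Inverse-square distance factor (a/d)² = 1.0340² = 1.069156.
Q̄ = (S_0/π) × 1.069156 × [bracket] = (1620/π) × 1.069156 × 0.265907 = 146.6 W/m².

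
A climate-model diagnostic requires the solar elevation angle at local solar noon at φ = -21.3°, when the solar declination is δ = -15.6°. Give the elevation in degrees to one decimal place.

At local noon the hour angle is zero, so the zenith angle equals |φ − δ| = |-21.3° − (-15.600°)| = 5.700°.
Elevation = 90° − 5.700° = 84.3°.

84.3°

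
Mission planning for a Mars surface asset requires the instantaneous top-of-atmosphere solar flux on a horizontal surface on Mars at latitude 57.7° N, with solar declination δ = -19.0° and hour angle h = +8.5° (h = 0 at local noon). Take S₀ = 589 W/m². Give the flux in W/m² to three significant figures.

132 W/m²

cos θ_z = sin φ sin δ + cos φ cos δ cos h = -0.275190 + 0.499690 = 0.224500.
Flux = S₀ · cos θ_z = 589 × 0.224500 = 132.2 W/m².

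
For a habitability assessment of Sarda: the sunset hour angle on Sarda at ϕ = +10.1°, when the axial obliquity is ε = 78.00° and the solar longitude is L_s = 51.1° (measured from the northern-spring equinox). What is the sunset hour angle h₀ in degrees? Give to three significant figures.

h₀ = 102°

Solar declination: sin δ = sin ε · sin L_s = sin 78.00° × sin 51.1° = 0.76124, so δ = +49.573°.
cos h₀ = −tan ϕ · tan δ = −tan(+10.1°) × tan(+49.573°) = -0.2091, so h₀ = 1.7815 rad = 102.07°.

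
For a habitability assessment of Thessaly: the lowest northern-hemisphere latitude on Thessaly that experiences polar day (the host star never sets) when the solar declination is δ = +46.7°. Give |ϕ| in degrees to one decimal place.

Polar day requires cos h₀ = −tan ϕ tan δ ≤ −1, i.e. tan ϕ tan δ ≥ 1.
The boundary is |tan ϕ| · |tan δ| = 1, so |ϕ| = 90° − |δ| = 90° − 46.7° = 43.3° in the northern hemisphere.

|ϕ| = 43.3°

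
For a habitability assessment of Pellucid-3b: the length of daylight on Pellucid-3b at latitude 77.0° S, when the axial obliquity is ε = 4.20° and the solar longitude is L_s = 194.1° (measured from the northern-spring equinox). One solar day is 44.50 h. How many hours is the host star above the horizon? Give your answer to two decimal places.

Solar declination: sin δ = sin ε · sin L_s = sin 4.20° × sin 194.1° = -0.01784, so δ = -1.022°.
cos h₀ = −tan ϕ · tan δ = −tan(-77.0°) × tan(-1.022°) = -0.0773, so h₀ = 1.6482 rad = 94.43°.
Daylight = 2h₀/(2π) × 44.50 h = (1.6482/π) × 44.50 = 23.35 h.

23.35 h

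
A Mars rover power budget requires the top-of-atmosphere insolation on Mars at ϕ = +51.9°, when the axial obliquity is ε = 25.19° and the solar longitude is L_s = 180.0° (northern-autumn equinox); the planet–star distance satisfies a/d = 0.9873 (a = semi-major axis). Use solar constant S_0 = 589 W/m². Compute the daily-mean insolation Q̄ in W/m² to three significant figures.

Solar declination: sin δ = sin ε · sin L_s = sin 25.19° × sin 180.0° = 0.00000, so δ = +0.000°.
cos h₀ = −tan(+51.9°) tan(+0.000°) = -0.0000, h₀ = 1.5708 rad.
Bracket: h₀ sin ϕ sin δ + cos ϕ cos δ sin h₀ = 1.5708×0.78694×0.00000 + 0.61704×1.00000×1.00000 = 0.000000 + 0.617040 = 0.617040.
Inverse-square distance factor (a/d)² = 0.9873² = 0.974761.
Q̄ = (S_0/π) × 0.974761 × [bracket] = (589/π) × 0.974761 × 0.617040 = 112.8 W/m².

Q̄ ≈ 113 W/m²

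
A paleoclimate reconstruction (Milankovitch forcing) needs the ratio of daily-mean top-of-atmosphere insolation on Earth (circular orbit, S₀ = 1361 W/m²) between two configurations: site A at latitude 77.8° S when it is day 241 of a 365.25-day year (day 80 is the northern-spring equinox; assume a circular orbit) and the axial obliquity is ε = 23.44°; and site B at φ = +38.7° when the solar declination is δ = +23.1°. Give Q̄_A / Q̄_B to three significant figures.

Q̄_A / Q̄_B ≈ 0.0323

— Configuration A (φ=-77.8°):
Solar longitude: λ_s = 360° × (241 − 80)/365.25 = 158.686°.
sin δ = sin 23.44° × sin 158.686° = 0.14459, so δ = +8.313°.
cos H₀ = −tan(-77.8°) tan(+8.313°) = 0.6759, H₀ = 0.8287 rad.
Bracket: H₀ sin φ sin δ + cos φ cos δ sin H₀ = 0.8287×-0.97742×0.14459 + 0.21132×0.98949×0.73704 = -0.117116 + 0.154114 = 0.036998.
Q̄ = (S₀/π) × [bracket] = (1361/π) × 0.036998 = 16.028 W/m².
— Configuration B (φ=+38.7°):
cos H₀ = −tan(+38.7°) tan(+23.100°) = -0.3417, H₀ = 1.9195 rad.
Bracket: H₀ sin φ sin δ + cos φ cos δ sin H₀ = 1.9195×0.62524×0.39234 + 0.78043×0.91982×0.93980 = 0.470866 + 0.674640 = 1.145506.
Q̄ = (S₀/π) × [bracket] = (1361/π) × 1.145506 = 496.26 W/m².
Ratio Q̄_A / Q̄_B = 16.028 / 496.26 = 0.03230.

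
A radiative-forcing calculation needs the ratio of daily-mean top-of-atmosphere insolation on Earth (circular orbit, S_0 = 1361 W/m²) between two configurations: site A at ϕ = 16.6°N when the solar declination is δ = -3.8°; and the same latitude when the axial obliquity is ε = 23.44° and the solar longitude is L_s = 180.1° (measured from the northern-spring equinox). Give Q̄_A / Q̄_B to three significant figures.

— Configuration A (ϕ=+16.6°):
cos h₀ = −tan(+16.6°) tan(-3.800°) = 0.0198, h₀ = 1.5510 rad.
Bracket: h₀ sin ϕ sin δ + cos ϕ cos δ sin h₀ = 1.5510×0.28569×-0.06627 + 0.95832×0.99780×0.99980 = -0.029365 + 0.956020 = 0.926655.
Q̄ = (S_0/π) × [bracket] = (1361/π) × 0.926655 = 401.45 W/m².
— Configuration B (ϕ=+16.6°):
Solar declination: sin δ = sin ε · sin L_s = sin 23.44° × sin 180.1° = -0.00069, so δ = -0.040°.
cos h₀ = −tan(+16.6°) tan(-0.040°) = 0.0002, h₀ = 1.5706 rad.
Bracket: h₀ sin ϕ sin δ + cos ϕ cos δ sin h₀ = 1.5706×0.28569×-0.00069 + 0.95832×1.00000×1.00000 = -0.000310 + 0.958320 = 0.958010.
Q̄ = (S_0/π) × [bracket] = (1361/π) × 0.958010 = 415.03 W/m².
Ratio Q̄_A / Q̄_B = 401.45 / 415.03 = 0.9673.

Q̄_A / Q̄_B ≈ 0.967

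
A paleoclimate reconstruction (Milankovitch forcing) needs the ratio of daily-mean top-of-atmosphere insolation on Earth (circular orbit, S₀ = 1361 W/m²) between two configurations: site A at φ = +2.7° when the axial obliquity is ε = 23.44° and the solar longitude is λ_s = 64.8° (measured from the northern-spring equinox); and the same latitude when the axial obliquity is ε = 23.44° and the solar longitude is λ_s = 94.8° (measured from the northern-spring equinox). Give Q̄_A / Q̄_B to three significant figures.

Q̄_A / Q̄_B ≈ 1.01

— Configuration A (φ=+2.7°):
Solar declination: sin δ = sin ε · sin λ_s = sin 23.44° × sin 64.8° = 0.35993, so δ = +21.096°.
cos H₀ = −tan(+2.7°) tan(+21.096°) = -0.0182, H₀ = 1.5890 rad.
Bracket: H₀ sin φ sin δ + cos φ cos δ sin H₀ = 1.5890×0.04711×0.35993 + 0.99889×0.93298×0.99983 = 0.026944 + 0.931786 = 0.958730.
Q̄ = (S₀/π) × [bracket] = (1361/π) × 0.958730 = 415.34 W/m².
— Configuration B (φ=+2.7°):
Solar declination: sin δ = sin ε · sin λ_s = sin 23.44° × sin 94.8° = 0.39639, so δ = +23.353°.
cos H₀ = −tan(+2.7°) tan(+23.353°) = -0.0204, H₀ = 1.5912 rad.
Bracket: H₀ sin φ sin δ + cos φ cos δ sin H₀ = 1.5912×0.04711×0.39639 + 0.99889×0.91808×0.99979 = 0.029714 + 0.916868 = 0.946582.
Q̄ = (S₀/π) × [bracket] = (1361/π) × 0.946582 = 410.08 W/m².
Ratio Q̄_A / Q̄_B = 415.34 / 410.08 = 1.013.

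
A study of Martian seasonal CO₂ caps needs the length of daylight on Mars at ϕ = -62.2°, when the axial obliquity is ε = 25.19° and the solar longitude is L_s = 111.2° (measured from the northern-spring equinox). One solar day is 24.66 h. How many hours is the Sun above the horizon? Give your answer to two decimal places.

Solar declination: sin δ = sin ε · sin L_s = sin 25.19° × sin 111.2° = 0.39682, so δ = +23.379°.
cos h₀ = −tan ϕ · tan δ = −tan(-62.2°) × tan(+23.379°) = 0.8199, so h₀ = 0.6095 rad = 34.92°.
Daylight = 2h₀/(2π) × 24.66 h = (0.6095/π) × 24.66 = 4.78 h.

4.78 h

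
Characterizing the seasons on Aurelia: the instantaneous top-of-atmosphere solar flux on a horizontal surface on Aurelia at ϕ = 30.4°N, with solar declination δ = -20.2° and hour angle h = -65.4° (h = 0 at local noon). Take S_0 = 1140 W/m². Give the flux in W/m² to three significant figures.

cos θ_z = sin ϕ sin δ + cos ϕ cos δ cos h = -0.174733 + 0.336964 = 0.162231.
Flux = S_0 · cos θ_z = 1140 × 0.162231 = 184.9 W/m².

185 W/m²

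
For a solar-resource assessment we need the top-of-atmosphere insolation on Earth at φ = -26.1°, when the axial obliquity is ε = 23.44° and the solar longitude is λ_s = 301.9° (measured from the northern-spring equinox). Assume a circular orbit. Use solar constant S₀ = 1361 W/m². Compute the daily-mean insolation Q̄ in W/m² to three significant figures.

Q̄ ≈ 473 W/m²

Solar declination: sin δ = sin ε · sin λ_s = sin 23.44° × sin 301.9° = -0.33771, so δ = -19.737°.
cos H₀ = −tan(-26.1°) tan(-19.737°) = -0.1758, H₀ = 1.7475 rad.
Bracket: H₀ sin φ sin δ + cos φ cos δ sin H₀ = 1.7475×-0.43994×-0.33771 + 0.89803×0.94125×0.98443 = 0.259630 + 0.832110 = 1.091740.
Q̄ = (S₀/π) × [bracket] = (1361/π) × 1.091740 = 473.0 W/m².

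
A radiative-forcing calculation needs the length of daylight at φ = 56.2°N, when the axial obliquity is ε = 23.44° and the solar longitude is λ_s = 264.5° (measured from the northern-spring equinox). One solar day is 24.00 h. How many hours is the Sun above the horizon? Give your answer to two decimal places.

6.65 h

Solar declination: sin δ = sin ε · sin λ_s = sin 23.44° × sin 264.5° = -0.39596, so δ = -23.326°.
cos H₀ = −tan φ · tan δ = −tan(+56.2°) × tan(-23.326°) = 0.6441, so H₀ = 0.8709 rad = 49.90°.
Daylight = 2H₀/(2π) × 24.00 h = (0.8709/π) × 24.00 = 6.65 h.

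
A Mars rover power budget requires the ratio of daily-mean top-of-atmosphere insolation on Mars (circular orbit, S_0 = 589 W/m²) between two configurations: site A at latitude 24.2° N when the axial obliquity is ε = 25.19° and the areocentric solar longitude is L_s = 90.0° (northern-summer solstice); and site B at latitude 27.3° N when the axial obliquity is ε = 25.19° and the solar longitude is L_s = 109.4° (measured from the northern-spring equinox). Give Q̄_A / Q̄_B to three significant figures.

— Configuration A (ϕ=+24.2°):
sin δ = sin 25.19° × sin 90.0° = 0.42562, so δ = +25.190°.
cos h₀ = −tan(+24.2°) tan(+25.190°) = -0.2114, h₀ = 1.7838 rad.
Bracket: h₀ sin ϕ sin δ + cos ϕ cos δ sin h₀ = 1.7838×0.40992×0.42562 + 0.91212×0.90490×0.97740 = 0.311220 + 0.806724 = 1.117944.
Q̄ = (S_0/π) × [bracket] = (589/π) × 1.117944 = 209.60 W/m².
— Configuration B (ϕ=+27.3°):
Solar declination: sin δ = sin ε · sin L_s = sin 25.19° × sin 109.4° = 0.40146, so δ = +23.669°.
cos h₀ = −tan(+27.3°) tan(+23.669°) = -0.2262, h₀ = 1.7990 rad.
Bracket: h₀ sin ϕ sin δ + cos ϕ cos δ sin h₀ = 1.7990×0.45865×0.40146 + 0.88862×0.91588×0.97407 = 0.331249 + 0.792766 = 1.124015.
Q̄ = (S_0/π) × [bracket] = (589/π) × 1.124015 = 210.74 W/m².
Ratio Q̄_A / Q̄_B = 209.60 / 210.74 = 0.9946.

Q̄_A / Q̄_B ≈ 0.995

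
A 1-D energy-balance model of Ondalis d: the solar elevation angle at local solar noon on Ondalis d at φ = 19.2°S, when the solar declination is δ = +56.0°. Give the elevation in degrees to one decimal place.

14.8°

At local noon the hour angle is zero, so the zenith angle equals |φ − δ| = |-19.2° − (+56.000°)| = 75.200°.
Elevation = 90° − 75.200° = 14.8°.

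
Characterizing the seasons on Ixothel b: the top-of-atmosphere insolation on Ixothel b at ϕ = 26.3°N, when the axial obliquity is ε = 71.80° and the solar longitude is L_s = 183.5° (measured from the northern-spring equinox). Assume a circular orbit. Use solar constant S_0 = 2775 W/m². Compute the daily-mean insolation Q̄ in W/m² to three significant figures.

Solar declination: sin δ = sin ε · sin L_s = sin 71.80° × sin 183.5° = -0.05799, so δ = -3.325°.
cos h₀ = −tan(+26.3°) tan(-3.325°) = 0.0287, h₀ = 1.5421 rad.
Bracket: h₀ sin ϕ sin δ + cos ϕ cos δ sin h₀ = 1.5421×0.44307×-0.05799 + 0.89649×0.99832×0.99959 = -0.039622 + 0.894617 = 0.854995.
Q̄ = (S_0/π) × [bracket] = (2775/π) × 0.854995 = 755.2 W/m².

Q̄ ≈ 755 W/m²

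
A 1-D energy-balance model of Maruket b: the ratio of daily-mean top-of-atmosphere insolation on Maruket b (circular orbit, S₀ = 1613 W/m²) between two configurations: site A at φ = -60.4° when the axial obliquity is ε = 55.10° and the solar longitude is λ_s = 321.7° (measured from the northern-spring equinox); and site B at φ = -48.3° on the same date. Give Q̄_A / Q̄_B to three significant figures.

Q̄_A / Q̄_B ≈ 1.07

— Configuration A (φ=-60.4°):
Solar declination: sin δ = sin ε · sin λ_s = sin 55.10° × sin 321.7° = -0.50831, so δ = -30.552°.
cos H₀ = −tan(-60.4°) tan(-30.552°) = -1.0390 ≤ −1 ⇒ polar day, H₀ = π.
Bracket: H₀ sin φ sin δ + cos φ cos δ sin H₀ = 3.1416×-0.86949×-0.50831 + 0.49394×0.86117×0.00000 = 1.388494 + 0.000000 = 1.388494.
Q̄ = (S₀/π) × [bracket] = (1613/π) × 1.388494 = 712.90 W/m².
— Configuration B (φ=-48.3°):
cos H₀ = −tan(-48.3°) tan(-30.552°) = -0.6625, H₀ = 2.2949 rad.
Bracket: H₀ sin φ sin δ + cos φ cos δ sin H₀ = 2.2949×-0.74664×-0.50831 + 0.66523×0.86117×0.74907 = 0.870971 + 0.429124 = 1.300095.
Q̄ = (S₀/π) × [bracket] = (1613/π) × 1.300095 = 667.51 W/m².
Ratio Q̄_A / Q̄_B = 712.90 / 667.51 = 1.068.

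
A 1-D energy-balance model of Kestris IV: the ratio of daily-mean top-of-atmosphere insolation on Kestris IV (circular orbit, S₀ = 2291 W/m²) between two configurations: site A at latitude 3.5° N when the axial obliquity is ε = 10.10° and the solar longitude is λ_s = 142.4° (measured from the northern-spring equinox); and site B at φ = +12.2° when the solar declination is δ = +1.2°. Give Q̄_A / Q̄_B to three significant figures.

Q̄_A / Q̄_B ≈ 1.02

— Configuration A (φ=+3.5°):
Solar declination: sin δ = sin ε · sin λ_s = sin 10.10° × sin 142.4° = 0.10700, so δ = +6.142°.
cos H₀ = −tan(+3.5°) tan(+6.142°) = -0.0066, H₀ = 1.5774 rad.
Bracket: H₀ sin φ sin δ + cos φ cos δ sin H₀ = 1.5774×0.06105×0.10700 + 0.99813×0.99426×0.99998 = 0.010304 + 0.992381 = 1.002685.
Q̄ = (S₀/π) × [bracket] = (2291/π) × 1.002685 = 731.21 W/m².
— Configuration B (φ=+12.2°):
cos H₀ = −tan(+12.2°) tan(+1.200°) = -0.0045, H₀ = 1.5753 rad.
Bracket: H₀ sin φ sin δ + cos φ cos δ sin H₀ = 1.5753×0.21132×0.02094 + 0.97742×0.99978×0.99999 = 0.006971 + 0.977195 = 0.984166.
Q̄ = (S₀/π) × [bracket] = (2291/π) × 0.984166 = 717.70 W/m².
Ratio Q̄_A / Q̄_B = 731.21 / 717.70 = 1.019.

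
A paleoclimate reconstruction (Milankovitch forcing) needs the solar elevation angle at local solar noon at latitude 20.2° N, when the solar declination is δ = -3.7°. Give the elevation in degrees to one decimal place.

At local noon the hour angle is zero, so the zenith angle equals |φ − δ| = |+20.2° − (-3.700°)| = 23.900°.
Elevation = 90° − 23.900° = 66.1°.

66.1°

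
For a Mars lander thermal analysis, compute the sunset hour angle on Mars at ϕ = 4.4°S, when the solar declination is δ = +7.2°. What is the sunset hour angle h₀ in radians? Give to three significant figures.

h₀ = 1.56 rad

cos h₀ = −tan ϕ · tan δ = −tan(-4.4°) × tan(+7.200°) = 0.0097, so h₀ = 1.5611 rad = 89.44°.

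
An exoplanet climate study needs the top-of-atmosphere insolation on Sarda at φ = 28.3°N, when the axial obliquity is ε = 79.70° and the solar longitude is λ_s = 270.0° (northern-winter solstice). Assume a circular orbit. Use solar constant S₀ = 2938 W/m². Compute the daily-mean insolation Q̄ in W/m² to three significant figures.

Solar declination: sin δ = sin ε · sin λ_s = sin 79.70° × sin 270.0° = -0.98389, so δ = -79.700°.
cos H₀ = −tan(+28.3°) tan(-79.700°) = 2.9629 ≥ 1 ⇒ polar night, H₀ = 0 and Q̄ = 0.

Q̄ ≈ 0.00 W/m²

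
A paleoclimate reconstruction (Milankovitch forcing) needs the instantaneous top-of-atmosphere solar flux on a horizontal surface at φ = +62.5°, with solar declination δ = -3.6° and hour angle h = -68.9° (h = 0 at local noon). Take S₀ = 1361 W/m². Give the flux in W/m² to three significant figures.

150 W/m²

cos θ_z = sin φ sin δ + cos φ cos δ cos h = -0.055696 + 0.165900 = 0.110204.
Flux = S₀ · cos θ_z = 1361 × 0.110204 = 150.0 W/m².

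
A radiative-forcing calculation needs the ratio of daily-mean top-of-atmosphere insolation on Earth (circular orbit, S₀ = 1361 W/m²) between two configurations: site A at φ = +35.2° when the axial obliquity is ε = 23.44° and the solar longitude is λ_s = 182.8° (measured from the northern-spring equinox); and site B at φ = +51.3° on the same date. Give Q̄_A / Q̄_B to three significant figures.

— Configuration A (φ=+35.2°):
Solar declination: sin δ = sin ε · sin λ_s = sin 23.44° × sin 182.8° = -0.01943, so δ = -1.113°.
cos H₀ = −tan(+35.2°) tan(-1.113°) = 0.0137, H₀ = 1.5571 rad.
Bracket: H₀ sin φ sin δ + cos φ cos δ sin H₀ = 1.5571×0.57643×-0.01943 + 0.81714×0.99981×0.99991 = -0.017440 + 0.816911 = 0.799471.
Q̄ = (S₀/π) × [bracket] = (1361/π) × 0.799471 = 346.35 W/m².
— Configuration B (φ=+51.3°):
cos H₀ = −tan(+51.3°) tan(-1.113°) = 0.0243, H₀ = 1.5465 rad.
Bracket: H₀ sin φ sin δ + cos φ cos δ sin H₀ = 1.5465×0.78043×-0.01943 + 0.62524×0.99981×0.99971 = -0.023451 + 0.624940 = 0.601489.
Q̄ = (S₀/π) × [bracket] = (1361/π) × 0.601489 = 260.58 W/m².
Ratio Q̄_A / Q̄_B = 346.35 / 260.58 = 1.329.

Q̄_A / Q̄_B ≈ 1.33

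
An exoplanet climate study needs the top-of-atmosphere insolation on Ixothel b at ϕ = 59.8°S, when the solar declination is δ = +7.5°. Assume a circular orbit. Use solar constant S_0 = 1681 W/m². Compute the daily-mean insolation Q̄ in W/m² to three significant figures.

Q̄ ≈ 179 W/m²

cos h₀ = −tan(-59.8°) tan(+7.500°) = 0.2262, h₀ = 1.3426 rad.
Bracket: h₀ sin ϕ sin δ + cos ϕ cos δ sin h₀ = 1.3426×-0.86427×0.13053 + 0.50302×0.99144×0.97408 = -0.151463 + 0.485787 = 0.334324.
Q̄ = (S_0/π) × [bracket] = (1681/π) × 0.334324 = 178.9 W/m².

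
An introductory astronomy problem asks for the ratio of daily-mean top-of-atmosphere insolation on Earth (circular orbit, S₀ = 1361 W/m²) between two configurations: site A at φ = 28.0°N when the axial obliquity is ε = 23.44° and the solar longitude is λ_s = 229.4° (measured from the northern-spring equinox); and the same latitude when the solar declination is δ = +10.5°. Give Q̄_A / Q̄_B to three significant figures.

— Configuration A (φ=+28.0°):
Solar declination: sin δ = sin ε · sin λ_s = sin 23.44° × sin 229.4° = -0.30203, so δ = -17.580°.
cos H₀ = −tan(+28.0°) tan(-17.580°) = 0.1685, H₀ = 1.4015 rad.
Bracket: H₀ sin φ sin δ + cos φ cos δ sin H₀ = 1.4015×0.46947×-0.30203 + 0.88295×0.95330×0.98571 = -0.198724 + 0.829688 = 0.630964.
Q̄ = (S₀/π) × [bracket] = (1361/π) × 0.630964 = 273.35 W/m².
— Configuration B (φ=+28.0°):
cos H₀ = −tan(+28.0°) tan(+10.500°) = -0.0985, H₀ = 1.6695 rad.
Bracket: H₀ sin φ sin δ + cos φ cos δ sin H₀ = 1.6695×0.46947×0.18224 + 0.88295×0.98325×0.99513 = 0.142836 + 0.863933 = 1.006769.
Q̄ = (S₀/π) × [bracket] = (1361/π) × 1.006769 = 436.15 W/m².
Ratio Q̄_A / Q̄_B = 273.35 / 436.15 = 0.6267.

Q̄_A / Q̄_B ≈ 0.627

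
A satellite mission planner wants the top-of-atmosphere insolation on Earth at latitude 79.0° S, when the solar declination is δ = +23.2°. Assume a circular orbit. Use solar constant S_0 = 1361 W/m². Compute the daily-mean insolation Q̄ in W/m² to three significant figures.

Q̄ ≈ 0.00 W/m²

cos h₀ = −tan(-79.0°) tan(+23.200°) = 2.2050 ≥ 1 ⇒ polar night, h₀ = 0 and Q̄ = 0.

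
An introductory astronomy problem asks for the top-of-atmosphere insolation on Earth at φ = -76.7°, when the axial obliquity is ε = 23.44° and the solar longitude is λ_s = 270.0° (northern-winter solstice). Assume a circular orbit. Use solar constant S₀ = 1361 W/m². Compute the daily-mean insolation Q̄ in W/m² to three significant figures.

Q̄ ≈ 527 W/m²

Solar declination: sin δ = sin ε · sin λ_s = sin 23.44° × sin 270.0° = -0.39779, so δ = -23.440°.
cos H₀ = −tan(-76.7°) tan(-23.440°) = -1.8341 ≤ −1 ⇒ polar day, H₀ = π.
Bracket: H₀ sin φ sin δ + cos φ cos δ sin H₀ = 3.1416×-0.97318×-0.39779 + 0.23005×0.91748×0.00000 = 1.216180 + 0.000000 = 1.216180.
Q̄ = (S₀/π) × [bracket] = (1361/π) × 1.216180 = 526.9 W/m².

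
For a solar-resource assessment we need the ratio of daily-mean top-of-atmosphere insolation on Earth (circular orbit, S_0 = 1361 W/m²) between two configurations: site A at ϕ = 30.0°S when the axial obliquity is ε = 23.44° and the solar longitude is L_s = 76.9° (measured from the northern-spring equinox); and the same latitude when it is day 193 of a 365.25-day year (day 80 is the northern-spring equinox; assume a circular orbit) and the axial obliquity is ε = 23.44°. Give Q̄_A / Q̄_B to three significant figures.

— Configuration A (ϕ=-30.0°):
Solar declination: sin δ = sin ε · sin L_s = sin 23.44° × sin 76.9° = 0.38744, so δ = +22.795°.
cos h₀ = −tan(-30.0°) tan(+22.795°) = 0.2426, h₀ = 1.3257 rad.
Bracket: h₀ sin ϕ sin δ + cos ϕ cos δ sin h₀ = 1.3257×-0.50000×0.38744 + 0.86603×0.92190×0.97012 = -0.256815 + 0.774537 = 0.517722.
Q̄ = (S_0/π) × [bracket] = (1361/π) × 0.517722 = 224.29 W/m².
— Configuration B (ϕ=-30.0°):
Solar longitude: L_s = 360° × (193 − 80)/365.25 = 111.376°.
sin δ = sin 23.44° × sin 111.376° = 0.37042, so δ = +21.742°.
cos h₀ = −tan(-30.0°) tan(+21.742°) = 0.2302, h₀ = 1.3385 rad.
Bracket: h₀ sin ϕ sin δ + cos ϕ cos δ sin h₀ = 1.3385×-0.50000×0.37042 + 0.86603×0.92886×0.97313 = -0.247904 + 0.782806 = 0.534902.
Q̄ = (S_0/π) × [bracket] = (1361/π) × 0.534902 = 231.73 W/m².
Ratio Q̄_A / Q̄_B = 224.29 / 231.73 = 0.9679.

Q̄_A / Q̄_B ≈ 0.968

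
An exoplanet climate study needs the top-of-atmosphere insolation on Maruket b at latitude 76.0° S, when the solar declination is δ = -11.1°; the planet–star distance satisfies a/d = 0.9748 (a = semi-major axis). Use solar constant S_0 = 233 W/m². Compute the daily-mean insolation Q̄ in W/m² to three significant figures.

cos h₀ = −tan(-76.0°) tan(-11.100°) = -0.7869, h₀ = 2.4765 rad.
Bracket: h₀ sin ϕ sin δ + cos ϕ cos δ sin h₀ = 2.4765×-0.97030×-0.19252 + 0.24192×0.98129×0.61710 = 0.462616 + 0.146496 = 0.609112.
Inverse-square distance factor (a/d)² = 0.9748² = 0.950235.
Q̄ = (S_0/π) × 0.950235 × [bracket] = (233/π) × 0.950235 × 0.609112 = 42.93 W/m².

Q̄ ≈ 42.9 W/m²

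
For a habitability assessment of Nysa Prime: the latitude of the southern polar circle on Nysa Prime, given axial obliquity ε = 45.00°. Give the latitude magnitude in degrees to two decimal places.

45.00°

The polar circle is the lowest latitude that experiences at least one full rotation of continuous darkness at the northern-summer solstice; it lies at |φ| = 90° − ε = 90° − 45.00° = 45.00°.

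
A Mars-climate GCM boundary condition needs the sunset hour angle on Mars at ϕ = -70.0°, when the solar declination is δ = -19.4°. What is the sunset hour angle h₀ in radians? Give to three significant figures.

h₀ = 2.89 rad

cos h₀ = −tan ϕ · tan δ = −tan(-70.0°) × tan(-19.400°) = -0.9675, so h₀ = 2.8861 rad = 165.36°.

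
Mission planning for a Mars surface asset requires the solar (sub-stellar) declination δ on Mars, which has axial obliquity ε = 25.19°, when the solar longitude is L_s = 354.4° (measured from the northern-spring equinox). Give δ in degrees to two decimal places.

δ = -2.38°

sin δ = sin ε · sin L_s = sin 25.19° × sin 354.4° = -0.041533.
δ = arcsin(-0.041533) = -2.38°.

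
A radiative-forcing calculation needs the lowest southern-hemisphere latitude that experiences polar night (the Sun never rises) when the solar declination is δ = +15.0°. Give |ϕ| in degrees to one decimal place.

|ϕ| = 75.0°

Polar night requires cos h₀ = −tan ϕ tan δ ≥ 1, i.e. tan ϕ tan δ ≤ −1.
The boundary is |tan ϕ| · |tan δ| = 1, so |ϕ| = 90° − |δ| = 90° − 15.0° = 75.0° in the southern hemisphere.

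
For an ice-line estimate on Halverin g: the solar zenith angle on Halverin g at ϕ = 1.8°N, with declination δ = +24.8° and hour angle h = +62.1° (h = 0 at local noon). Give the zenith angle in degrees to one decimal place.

cos θ_z = sin ϕ sin δ + cos ϕ cos δ cos h = 0.013175 + 0.424567 = 0.437742.
θ_z = arccos(0.437742) = 64.0°.

θ_z = 64.0°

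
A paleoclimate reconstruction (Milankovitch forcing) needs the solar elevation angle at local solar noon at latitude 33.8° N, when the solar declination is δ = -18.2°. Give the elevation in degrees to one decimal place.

38.0°

At local noon the hour angle is zero, so the zenith angle equals |ϕ − δ| = |+33.8° − (-18.200°)| = 52.000°.
Elevation = 90° − 52.000° = 38.0°.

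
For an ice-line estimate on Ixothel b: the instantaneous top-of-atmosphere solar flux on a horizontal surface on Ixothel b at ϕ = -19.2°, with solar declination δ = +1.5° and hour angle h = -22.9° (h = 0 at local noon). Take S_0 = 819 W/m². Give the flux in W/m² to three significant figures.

cos θ_z = sin ϕ sin δ + cos ϕ cos δ cos h = -0.008609 + 0.869648 = 0.861039.
Flux = S_0 · cos θ_z = 819 × 0.861039 = 705.2 W/m².

705 W/m²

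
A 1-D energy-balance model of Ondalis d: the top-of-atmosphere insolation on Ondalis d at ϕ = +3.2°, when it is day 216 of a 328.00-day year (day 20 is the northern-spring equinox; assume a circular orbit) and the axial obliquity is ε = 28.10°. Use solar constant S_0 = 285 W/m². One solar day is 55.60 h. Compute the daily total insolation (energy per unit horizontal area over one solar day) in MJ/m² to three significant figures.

Solar longitude: L_s = 360° × (216 − 20)/328.00 = 215.122°.
sin δ = sin 28.10° × sin 215.122° = -0.27098, so δ = -15.723°.
cos h₀ = −tan(+3.2°) tan(-15.723°) = 0.0157, h₀ = 1.5551 rad.
Bracket: h₀ sin ϕ sin δ + cos ϕ cos δ sin h₀ = 1.5551×0.05582×-0.27098 + 0.99844×0.96258×0.99988 = -0.023523 + 0.960963 = 0.937440.
Q̄ = (S_0/π) × [bracket] = (285/π) × 0.937440 = 85.043 W/m².
Daily total = Q̄ × 55.60 h × 3600 s/h = 85.043 × 55.60 × 3600 / 10⁶ = 17.02 MJ/m².

17.0 MJ/m²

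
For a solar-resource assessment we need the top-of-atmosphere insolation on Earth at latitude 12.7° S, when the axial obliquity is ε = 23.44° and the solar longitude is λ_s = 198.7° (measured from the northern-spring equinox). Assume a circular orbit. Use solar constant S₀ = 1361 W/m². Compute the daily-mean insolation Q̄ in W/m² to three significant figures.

Solar declination: sin δ = sin ε · sin λ_s = sin 23.44° × sin 198.7° = -0.12754, so δ = -7.327°.
cos H₀ = −tan(-12.7°) tan(-7.327°) = -0.0290, H₀ = 1.5998 rad.
Bracket: H₀ sin φ sin δ + cos φ cos δ sin H₀ = 1.5998×-0.21985×-0.12754 + 0.97553×0.99183×0.99958 = 0.044858 + 0.967154 = 1.012012.
Q̄ = (S₀/π) × [bracket] = (1361/π) × 1.012012 = 438.4 W/m².

Q̄ ≈ 438 W/m²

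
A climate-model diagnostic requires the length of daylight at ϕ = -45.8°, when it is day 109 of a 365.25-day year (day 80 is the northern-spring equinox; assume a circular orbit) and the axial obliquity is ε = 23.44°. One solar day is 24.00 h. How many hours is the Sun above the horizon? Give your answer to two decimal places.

10.47 h

Solar longitude: L_s = 360° × (109 − 80)/365.25 = 28.583°.
sin δ = sin 23.44° × sin 28.583° = 0.19032, so δ = +10.971°.
cos h₀ = −tan ϕ · tan δ = −tan(-45.8°) × tan(+10.971°) = 0.1993, so h₀ = 1.3701 rad = 78.50°.
Daylight = 2h₀/(2π) × 24.00 h = (1.3701/π) × 24.00 = 10.47 h.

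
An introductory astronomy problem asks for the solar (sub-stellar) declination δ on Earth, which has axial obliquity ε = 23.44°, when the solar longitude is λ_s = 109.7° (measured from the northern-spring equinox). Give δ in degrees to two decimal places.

δ = +21.99°

sin δ = sin ε · sin λ_s = sin 23.44° × sin 109.7° = 0.374506.
δ = arcsin(0.374506) = +21.99°.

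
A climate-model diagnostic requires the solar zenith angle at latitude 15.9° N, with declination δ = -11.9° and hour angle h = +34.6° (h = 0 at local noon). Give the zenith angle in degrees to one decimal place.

θ_z = 44.1°

cos θ_z = sin φ sin δ + cos φ cos δ cos h = -0.056492 + 0.774631 = 0.718139.
θ_z = arccos(0.718139) = 44.1°.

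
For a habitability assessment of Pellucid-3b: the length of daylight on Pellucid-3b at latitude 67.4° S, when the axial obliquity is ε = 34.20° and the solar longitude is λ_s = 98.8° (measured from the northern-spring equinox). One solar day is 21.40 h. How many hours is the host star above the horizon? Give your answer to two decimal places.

0.00 h

Solar declination: sin δ = sin ε · sin λ_s = sin 34.20° × sin 98.8° = 0.55547, so δ = +33.743°.
cos H₀ = −tan φ · tan δ = 1.6048 ≥ 1, so the host star never rises (polar night) and H₀ = 0.
Daylight = 2H₀/(2π) × 21.40 h = (0.0000/π) × 21.40 = 0.00 h.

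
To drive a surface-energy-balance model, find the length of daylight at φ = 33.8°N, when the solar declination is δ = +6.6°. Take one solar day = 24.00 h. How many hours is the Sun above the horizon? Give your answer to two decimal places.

cos H₀ = −tan φ · tan δ = −tan(+33.8°) × tan(+6.600°) = -0.0775, so H₀ = 1.6483 rad = 94.44°.
Daylight = 2H₀/(2π) × 24.00 h = (1.6483/π) × 24.00 = 12.59 h.

12.59 h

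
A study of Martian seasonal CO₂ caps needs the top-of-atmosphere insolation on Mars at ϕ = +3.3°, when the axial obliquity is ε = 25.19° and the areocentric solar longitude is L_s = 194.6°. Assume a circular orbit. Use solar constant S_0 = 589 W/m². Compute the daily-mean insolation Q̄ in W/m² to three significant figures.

sin δ = sin 25.19° × sin 194.6° = -0.10729, so δ = -6.159°.
cos h₀ = −tan(+3.3°) tan(-6.159°) = 0.0062, h₀ = 1.5646 rad.
Bracket: h₀ sin ϕ sin δ + cos ϕ cos δ sin h₀ = 1.5646×0.05756×-0.10729 + 0.99834×0.99423×0.99998 = -0.009662 + 0.992560 = 0.982898.
Q̄ = (S_0/π) × [bracket] = (589/π) × 0.982898 = 184.3 W/m².

Q̄ ≈ 184 W/m²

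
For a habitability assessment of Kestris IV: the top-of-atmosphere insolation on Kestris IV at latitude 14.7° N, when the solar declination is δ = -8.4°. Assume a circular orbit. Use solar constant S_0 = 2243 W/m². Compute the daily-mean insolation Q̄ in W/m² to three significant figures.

cos h₀ = −tan(+14.7°) tan(-8.400°) = 0.0387, h₀ = 1.5320 rad.
Bracket: h₀ sin ϕ sin δ + cos ϕ cos δ sin h₀ = 1.5320×0.25376×-0.14608 + 0.96727×0.98927×0.99925 = -0.056790 + 0.956174 = 0.899384.
Q̄ = (S_0/π) × [bracket] = (2243/π) × 0.899384 = 642.1 W/m².

Q̄ ≈ 642 W/m²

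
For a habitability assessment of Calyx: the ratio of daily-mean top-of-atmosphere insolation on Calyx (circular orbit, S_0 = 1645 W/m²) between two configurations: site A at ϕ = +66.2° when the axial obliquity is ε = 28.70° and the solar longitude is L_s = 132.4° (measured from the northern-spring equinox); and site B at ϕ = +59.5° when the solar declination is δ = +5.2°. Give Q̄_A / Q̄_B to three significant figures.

— Configuration A (ϕ=+66.2°):
Solar declination: sin δ = sin ε · sin L_s = sin 28.70° × sin 132.4° = 0.35462, so δ = +20.770°.
cos h₀ = −tan(+66.2°) tan(+20.770°) = -0.8599, h₀ = 2.6059 rad.
Bracket: h₀ sin ϕ sin δ + cos ϕ cos δ sin h₀ = 2.6059×0.91496×0.35462 + 0.40355×0.93501×0.51042 = 0.845518 + 0.192593 = 1.038111.
Q̄ = (S_0/π) × [bracket] = (1645/π) × 1.038111 = 543.58 W/m².
— Configuration B (ϕ=+59.5°):
cos h₀ = −tan(+59.5°) tan(+5.200°) = -0.1545, h₀ = 1.7259 rad.
Bracket: h₀ sin ϕ sin δ + cos ϕ cos δ sin h₀ = 1.7259×0.86163×0.09063 + 0.50754×0.99588×0.98799 = 0.134775 + 0.499378 = 0.634153.
Q̄ = (S_0/π) × [bracket] = (1645/π) × 0.634153 = 332.06 W/m².
Ratio Q̄_A / Q̄_B = 543.58 / 332.06 = 1.637.

Q̄_A / Q̄_B ≈ 1.64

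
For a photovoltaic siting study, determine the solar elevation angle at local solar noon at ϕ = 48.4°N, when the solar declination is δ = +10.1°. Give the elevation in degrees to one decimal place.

51.7°

At local noon the hour angle is zero, so the zenith angle equals |ϕ − δ| = |+48.4° − (+10.100°)| = 38.300°.
Elevation = 90° − 38.300° = 51.7°.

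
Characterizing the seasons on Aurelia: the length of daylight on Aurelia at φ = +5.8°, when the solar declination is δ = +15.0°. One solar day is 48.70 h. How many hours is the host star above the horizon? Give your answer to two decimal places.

cos H₀ = −tan φ · tan δ = −tan(+5.8°) × tan(+15.000°) = -0.0272, so H₀ = 1.5980 rad = 91.56°.
Daylight = 2H₀/(2π) × 48.70 h = (1.5980/π) × 48.70 = 24.77 h.

24.77 h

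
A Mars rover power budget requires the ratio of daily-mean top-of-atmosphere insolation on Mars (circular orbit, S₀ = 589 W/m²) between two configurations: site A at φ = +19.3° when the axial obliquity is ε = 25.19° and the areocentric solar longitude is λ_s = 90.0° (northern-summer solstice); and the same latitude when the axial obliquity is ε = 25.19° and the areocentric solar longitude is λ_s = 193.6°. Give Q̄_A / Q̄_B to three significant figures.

— Configuration A (φ=+19.3°):
sin δ = sin 25.19° × sin 90.0° = 0.42562, so δ = +25.190°.
cos H₀ = −tan(+19.3°) tan(+25.190°) = -0.1647, H₀ = 1.7363 rad.
Bracket: H₀ sin φ sin δ + cos φ cos δ sin H₀ = 1.7363×0.33051×0.42562 + 0.94380×0.90490×0.98634 = 0.244248 + 0.842378 = 1.086626.
Q̄ = (S₀/π) × [bracket] = (589/π) × 1.086626 = 203.73 W/m².
— Configuration B (φ=+19.3°):
sin δ = sin 25.19° × sin 193.6° = -0.10008, so δ = -5.744°.
cos H₀ = −tan(+19.3°) tan(-5.744°) = 0.0352, H₀ = 1.5356 rad.
Bracket: H₀ sin φ sin δ + cos φ cos δ sin H₀ = 1.5356×0.33051×-0.10008 + 0.94380×0.99498×0.99938 = -0.050794 + 0.938480 = 0.887686.
Q̄ = (S₀/π) × [bracket] = (589/π) × 0.887686 = 166.43 W/m².
Ratio Q̄_A / Q̄_B = 203.73 / 166.43 = 1.224.

Q̄_A / Q̄_B ≈ 1.22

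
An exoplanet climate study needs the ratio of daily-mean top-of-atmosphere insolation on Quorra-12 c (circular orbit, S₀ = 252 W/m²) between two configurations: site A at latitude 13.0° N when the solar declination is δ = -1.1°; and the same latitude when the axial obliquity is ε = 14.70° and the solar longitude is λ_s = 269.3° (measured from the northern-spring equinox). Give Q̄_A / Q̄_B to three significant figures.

— Configuration A (φ=+13.0°):
cos H₀ = −tan(+13.0°) tan(-1.100°) = 0.0044, H₀ = 1.5664 rad.
Bracket: H₀ sin φ sin δ + cos φ cos δ sin H₀ = 1.5664×0.22495×-0.01920 + 0.97437×0.99982×0.99999 = -0.006765 + 0.974185 = 0.967420.
Q̄ = (S₀/π) × [bracket] = (252/π) × 0.967420 = 77.601 W/m².
— Configuration B (φ=+13.0°):
Solar declination: sin δ = sin ε · sin λ_s = sin 14.70° × sin 269.3° = -0.25374, so δ = -14.699°.
cos H₀ = −tan(+13.0°) tan(-14.699°) = 0.0606, H₀ = 1.5102 rad.
Bracket: H₀ sin φ sin δ + cos φ cos δ sin H₀ = 1.5102×0.22495×-0.25374 + 0.97437×0.96727×0.99816 = -0.086200 + 0.940745 = 0.854545.
Q̄ = (S₀/π) × [bracket] = (252/π) × 0.854545 = 68.547 W/m².
Ratio Q̄_A / Q̄_B = 77.601 / 68.547 = 1.132.

Q̄_A / Q̄_B ≈ 1.13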